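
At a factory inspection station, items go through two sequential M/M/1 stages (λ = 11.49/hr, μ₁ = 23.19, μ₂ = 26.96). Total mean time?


Each node sees arrival rate λ = 11.49/hr (tandem ⇒ throughput preserved).
W₁ = 1/(μ₁−λ) = 1/(23.19−11.49) = 0.08547 hr
W₂ = 1/(μ₂−λ) = 1/(26.96−11.49) = 0.06464 hr
W_total = W₁ + W₂ = 0.08547 + 0.06464 = 0.15011 hr

Final: 0.15011 hr


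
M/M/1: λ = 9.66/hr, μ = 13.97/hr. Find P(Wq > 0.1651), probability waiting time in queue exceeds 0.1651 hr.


ρ = 9.66/13.97 = 0.6915
P(Wq > t) = ρ·e^{−(μ−λ)t} = 0.6915·e^{−0.7116}
= 0.6915·0.490868 = 0.339426

Final: 0.339426


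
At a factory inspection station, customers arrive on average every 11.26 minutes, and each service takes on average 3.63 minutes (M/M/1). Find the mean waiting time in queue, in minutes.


λ = 60/11.26 = 5.3286 /hr
μ = 60/3.63 = 16.5289 /hr
ρ = λ/μ = 5.3286/16.5289 = 0.3224
Wq = ρ/(μ−λ) = 0.3224/(16.5289−5.3286) = 0.02878 hr
In minutes: 0.02878·60 = 1.727 min

Final: 1.727 min


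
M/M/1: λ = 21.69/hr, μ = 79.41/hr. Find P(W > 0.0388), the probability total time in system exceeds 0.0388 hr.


W ~ Exponential(μ−λ) for M/M/1.
μ − λ = 79.41 − 21.69 = 57.7200
P(W > t) = e^{−(μ−λ)t} = e^{−2.2395} = 0.106508

Final: 0.106508


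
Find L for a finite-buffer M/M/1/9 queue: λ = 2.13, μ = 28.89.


ρ = 2.13/28.89 = 0.07373
L = ρ[1 − (K+1)ρ^K + Kρ^(K+1)] / [(1−ρ)(1−ρ^(K+1))]
Numerator: 0.07373·(1 − 10·6.437e-11 + 9·4.746e-12) = 0.073728
Denominator: (0.9263)·(1.000000) = 0.926272
L = 0.073728/0.926272 = 0.07960

Final: 0.07960


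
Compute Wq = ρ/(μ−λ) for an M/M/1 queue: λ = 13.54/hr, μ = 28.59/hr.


ρ = 13.54/28.59 = 0.4736
Wq = ρ/(μ−λ) = 0.4736/(28.59 − 13.54) = 0.4736/15.05 = 0.03147 hr

Final: 0.03147 hr


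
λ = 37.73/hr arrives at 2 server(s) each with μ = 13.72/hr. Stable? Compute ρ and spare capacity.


Total capacity cμ = 2·13.72 = 27.44/hr
ρ = λ/(cμ) = 37.73/27.44 = 1.3750
Stable ⇔ ρ < 1: NO
Spare capacity = cμ − λ = 27.44 − 37.73 = -10.29/hr

Final: ρ = 1.3750; unstable; margin = -10.29/hr


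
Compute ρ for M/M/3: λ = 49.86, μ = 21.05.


ρ = λ/(cμ) = 49.86/(3·21.05) = 49.86/63.15 = 0.7895

Final: 0.7895


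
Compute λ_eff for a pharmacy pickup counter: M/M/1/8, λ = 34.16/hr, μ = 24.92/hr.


ρ = 1.3708; P_K = (1−ρ)ρ^8/(1−ρ^9) = 0.287304
λ_eff = λ(1 − P_K) = 34.16·(1 − 0.287304) = 34.16·0.712696 = 24.3457 /hr

Final: 24.3457 /hr


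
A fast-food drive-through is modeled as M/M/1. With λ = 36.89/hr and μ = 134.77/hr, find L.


ρ = λ/μ = 36.89/134.77 = 0.2737
L = ρ/(1−ρ) = 0.2737/(1 − 0.2737) = 0.2737/0.7263 = 0.3769

Final: 0.3769


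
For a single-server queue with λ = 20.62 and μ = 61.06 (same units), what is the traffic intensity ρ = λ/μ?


ρ = λ/μ = 20.62/61.06 = 0.3377

Final: 0.3377


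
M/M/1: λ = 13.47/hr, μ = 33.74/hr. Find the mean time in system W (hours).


W = 1/(μ−λ) = 1/(33.74 − 13.47) = 1/20.27 = 0.04933 hr

Final: 0.04933 hr


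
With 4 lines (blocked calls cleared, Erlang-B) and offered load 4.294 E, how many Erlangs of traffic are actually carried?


B(4,4.294) = 0.338287 (Erlang-B)
Carried load = a(1 − B) = 4.294·(1 − 0.338287) = 4.294·0.661713 = 2.8414 E

Final: 2.8414 Erlangs


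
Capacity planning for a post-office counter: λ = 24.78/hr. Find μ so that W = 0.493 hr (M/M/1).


W = 1/(μ−λ) ⇒ μ − λ = 1/W = 1/0.493 = 2.0284
μ = λ + 1/W = 24.78 + 2.0284 = 26.8084 per hr

Final: 26.8084 /hr


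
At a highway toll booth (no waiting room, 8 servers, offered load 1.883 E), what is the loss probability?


B(c,a) = (a^c/c!) / Σ_{k=0}^{c} a^k/k!
a^8/8! = 0.003920
Σ terms (k=0..8): 1.00000 + 1.88300 + 1.77284 + 1.11276 + 0.52383 + 0.19727 + 0.06191 + 0.01665 + 0.003920 = 6.572189
B = 0.003920/6.572189 = 0.0005964

Final: 0.0005964


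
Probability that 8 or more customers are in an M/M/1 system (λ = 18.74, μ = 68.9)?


ρ = 18.74/68.9 = 0.2720
P(N ≥ n) = ρ^n = 0.2720^8 = 0.00002995

Final: 0.00002995


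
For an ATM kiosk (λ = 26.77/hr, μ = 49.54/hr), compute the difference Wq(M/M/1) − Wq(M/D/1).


ρ = 26.77/49.54 = 0.5404
Wq(M/M/1) = ρ/(μ−λ) = 0.5404/22.77 = 0.02373 hr
Wq(M/D/1) = ρ/(2(μ−λ)) = 0.01187 hr
Savings = 0.02373 − 0.01187 = 0.01187 hr

Final: 0.01187 hr


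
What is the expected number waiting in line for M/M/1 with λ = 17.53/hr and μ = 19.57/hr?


ρ = 17.53/19.57 = 0.8958
Lq = ρ²/(1−ρ) = 0.8024/0.1042 = 7.6974

Final: 7.6974


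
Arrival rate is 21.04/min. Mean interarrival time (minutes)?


Mean interarrival time = 1/λ = 1/21.04 minute = 0.04753 minute
In minutes: 0.04753 × 1 = 0.04753 min

Final: 0.04753 min


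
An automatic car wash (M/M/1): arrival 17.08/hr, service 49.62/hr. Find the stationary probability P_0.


ρ = 17.08/49.62 = 0.3442
P_n = (1−ρ)·ρ^n = (1 − 0.3442)·0.3442^0 = 0.6558·1.000000 = 0.655784

Final: 0.655784


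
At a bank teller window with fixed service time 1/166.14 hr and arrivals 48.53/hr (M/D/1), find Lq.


ρ = 48.53/166.14 = 0.2921
M/D/1: Lq = ρ²/(2(1−ρ)) = 0.08532/(2·0.7079) = 0.06027

Final: 0.06027


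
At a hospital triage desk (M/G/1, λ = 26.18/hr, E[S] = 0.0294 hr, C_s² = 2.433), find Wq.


ρ = λ·E[S] = 26.18·0.0294 = 0.7697
E[S²] = E[S]²(1+C_s²) = 0.0294²·(1+2.433) = 0.002967
Wq = λ·E[S²]/(2(1−ρ)) = 26.18·0.002967/(2·0.2303) = 0.16865 hr

Final: 0.16865 hr


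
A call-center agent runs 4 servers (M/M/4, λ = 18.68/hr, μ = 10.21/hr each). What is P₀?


a = λ/μ = 18.68/10.21 = 1.8296; ρ = a/c = 0.4574
Σ_{k=0}^{3} a^k/k! (terms k=0..3) = 1.00000 + 1.82958 + 1.67368 + 1.02071 = 5.52397
Tail: a^4/(4!(1−ρ)) = 11.20481/(24·0.5426) = 0.86042
P₀ = 1/(5.52397 + 0.86042) = 1/6.38439 = 0.156632

Final: 0.156632


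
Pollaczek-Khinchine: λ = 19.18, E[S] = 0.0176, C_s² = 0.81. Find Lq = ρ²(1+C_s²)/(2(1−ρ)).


ρ = λ·E[S] = 19.18·0.0176 = 0.3376
Lq = ρ²(1+C_s²)/(2(1−ρ)) = 0.1140·(1+0.81)/(2·0.6624)
= 0.1140·1.8100/1.3249 = 0.15568

Final: 0.15568


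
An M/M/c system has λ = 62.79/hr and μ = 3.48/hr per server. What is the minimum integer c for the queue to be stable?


Stability requires cμ > λ ⇔ c > λ/μ.
λ/μ = 62.79/3.48 = 18.0431
Minimum integer c = ⌊18.0431⌋ + 1 = 19
Check: 19·3.48 = 66.12 > 62.79, while 18·3.48 = 62.64 ≤ 62.79

Final: 19 servers


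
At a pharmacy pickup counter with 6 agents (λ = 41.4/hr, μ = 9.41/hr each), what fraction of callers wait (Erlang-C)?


a = λ/μ = 4.3996; ρ = a/6 = 0.7333
P₀ = 0.010376 (from M/M/c formula)
C(c,a) = [a^c/(c!(1−ρ))]·P₀ = [7252.10872/(720·0.2667)]·0.010376
= 37.76137·0.010376 = 0.391798

Final: 0.391798


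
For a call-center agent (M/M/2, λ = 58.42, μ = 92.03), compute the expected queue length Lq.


a = λ/μ = 0.6348; ρ = a/2 = 0.3174
P₀ = 0.518146
Lq = P₀·a^c·ρ / (c!·(1−ρ)²) = 0.518146·0.40296·0.3174/(2·0.46595)
= 0.07111

Final: 0.07111


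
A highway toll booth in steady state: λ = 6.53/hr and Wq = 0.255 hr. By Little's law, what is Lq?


Lq = λWq = 6.53·0.255 = 1.6652

Final: 1.6652


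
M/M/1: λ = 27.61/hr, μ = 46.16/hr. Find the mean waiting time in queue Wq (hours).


ρ = 27.61/46.16 = 0.5981
Wq = ρ/(μ−λ) = 0.5981/(46.16 − 27.61) = 0.5981/18.55 = 0.03224 hr

Final: 0.03224 hr


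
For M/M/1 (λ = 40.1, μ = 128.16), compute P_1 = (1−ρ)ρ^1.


ρ = 40.1/128.16 = 0.3129
P_n = (1−ρ)·ρ^n = (1 − 0.3129)·0.3129^1 = 0.6871·0.312890 = 0.214990

Final: 0.214990


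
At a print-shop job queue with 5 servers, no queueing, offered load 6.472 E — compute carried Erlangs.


B(5,6.472) = 0.392107 (Erlang-B)
Carried load = a(1 − B) = 6.472·(1 − 0.392107) = 6.472·0.607893 = 3.9343 E

Final: 3.9343 Erlangs


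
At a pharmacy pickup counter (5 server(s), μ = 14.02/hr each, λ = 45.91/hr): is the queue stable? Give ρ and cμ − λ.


Total capacity cμ = 5·14.02 = 70.10/hr
ρ = λ/(cμ) = 45.91/70.10 = 0.6549
Stable ⇔ ρ < 1: YES
Spare capacity = cμ − λ = 70.10 − 45.91 = 24.19/hr

Final: ρ = 0.6549; stable; margin = 24.19/hr


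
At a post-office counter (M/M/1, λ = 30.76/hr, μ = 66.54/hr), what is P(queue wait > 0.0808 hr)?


ρ = 30.76/66.54 = 0.4623
P(Wq > t) = ρ·e^{−(μ−λ)t} = 0.4623·e^{−2.8910}
= 0.4623·0.055519 = 0.025665

Final: 0.025665


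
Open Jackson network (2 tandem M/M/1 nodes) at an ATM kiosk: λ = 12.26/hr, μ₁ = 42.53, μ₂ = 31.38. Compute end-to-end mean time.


Each node sees arrival rate λ = 12.26/hr (tandem ⇒ throughput preserved).
W₁ = 1/(μ₁−λ) = 1/(42.53−12.26) = 0.03304 hr
W₂ = 1/(μ₂−λ) = 1/(31.38−12.26) = 0.05230 hr
W_total = W₁ + W₂ = 0.03304 + 0.05230 = 0.08534 hr

Final: 0.08534 hr


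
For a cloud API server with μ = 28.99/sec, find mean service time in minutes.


Mean service time = 1/μ = 1/28.99 second = 0.03449 second
In minutes: 0.03449 × 0.0166667 = 0.0005749 min

Final: 0.0005749 min


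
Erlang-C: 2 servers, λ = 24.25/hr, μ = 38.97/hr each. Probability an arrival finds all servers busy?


a = λ/μ = 0.6223; ρ = a/2 = 0.3111
P₀ = 0.525394 (from M/M/c formula)
C(c,a) = [a^c/(c!(1−ρ))]·P₀ = [0.38722/(2·0.6889)]·0.525394
= 0.28106·0.525394 = 0.147667

Final: 0.147667


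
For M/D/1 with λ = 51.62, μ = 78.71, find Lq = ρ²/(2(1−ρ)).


ρ = 51.62/78.71 = 0.6558
M/D/1: Lq = ρ²/(2(1−ρ)) = 0.4301/(2·0.3442) = 0.62484

Final: 0.62484


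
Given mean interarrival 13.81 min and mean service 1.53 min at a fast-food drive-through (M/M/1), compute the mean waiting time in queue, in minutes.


λ = 60/13.81 = 4.3447 /hr
μ = 60/1.53 = 39.2157 /hr
ρ = λ/μ = 4.3447/39.2157 = 0.1108
Wq = ρ/(μ−λ) = 0.1108/(39.2157−4.3447) = 0.003177 hr
In minutes: 0.003177·60 = 0.1906 min

Final: 0.1906 min


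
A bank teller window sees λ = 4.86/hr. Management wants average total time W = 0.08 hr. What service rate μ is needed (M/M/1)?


W = 1/(μ−λ) ⇒ μ − λ = 1/W = 1/0.08 = 12.5000
μ = λ + 1/W = 4.86 + 12.5000 = 17.3600 per hr

Final: 17.3600 /hr


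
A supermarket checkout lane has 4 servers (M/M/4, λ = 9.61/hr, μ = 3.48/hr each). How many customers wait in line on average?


a = λ/μ = 2.7615; ρ = a/4 = 0.6904
P₀ = 0.052882
Lq = P₀·a^c·ρ / (c!·(1−ρ)²) = 0.052882·58.15360·0.6904/(24·0.09587)
= 0.92275

Final: 0.92275


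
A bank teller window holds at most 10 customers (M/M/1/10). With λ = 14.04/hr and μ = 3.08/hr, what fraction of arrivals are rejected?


ρ = λ/μ = 14.04/3.08 = 4.5584
P_K = (1−ρ)ρ^K/(1−ρ^(K+1)) = (-3.5584·3874038.326341)/(1 − 17659577.305787)
= -13785538.979446/-17659576.305787 = 0.780627

Final: 0.780627


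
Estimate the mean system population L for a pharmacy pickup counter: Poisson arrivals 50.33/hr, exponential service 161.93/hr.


ρ = λ/μ = 50.33/161.93 = 0.3108
L = ρ/(1−ρ) = 0.3108/(1 − 0.3108) = 0.3108/0.6892 = 0.4510

Final: 0.4510


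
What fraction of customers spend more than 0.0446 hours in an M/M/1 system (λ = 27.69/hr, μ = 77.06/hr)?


W ~ Exponential(μ−λ) for M/M/1.
μ − λ = 77.06 − 27.69 = 49.3700
P(W > t) = e^{−(μ−λ)t} = e^{−2.2019} = 0.110593

Final: 0.110593


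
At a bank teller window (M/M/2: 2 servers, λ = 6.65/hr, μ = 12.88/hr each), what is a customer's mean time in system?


a = 0.5163; ρ = 0.2582; P₀ = 0.589633
Lq = P₀·a^c·ρ/(c!(1−ρ)²) = 0.03686
Wq = Lq/λ = 0.03686/6.65 = 0.005544 hr
W = Wq + 1/μ = 0.005544 + 0.07764 = 0.08318 hr

Final: 0.08318 hr


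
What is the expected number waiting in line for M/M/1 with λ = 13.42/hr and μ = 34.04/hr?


ρ = 13.42/34.04 = 0.3942
Lq = ρ²/(1−ρ) = 0.1554/0.6058 = 0.2566

Final: 0.2566


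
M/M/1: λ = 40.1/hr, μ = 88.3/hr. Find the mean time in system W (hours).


W = 1/(μ−λ) = 1/(88.3 − 40.1) = 1/48.20 = 0.02075 hr

Final: 0.02075 hr


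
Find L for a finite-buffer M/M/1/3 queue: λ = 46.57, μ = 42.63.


ρ = 46.57/42.63 = 1.0924
L = ρ[1 − (K+1)ρ^K + Kρ^(K+1)] / [(1−ρ)(1−ρ^(K+1))]
Numerator: 1.0924·(1 − 4·1.303685 + 3·1.424176) = 0.063128
Denominator: (-0.09242)·(-0.424176) = 0.039204
L = 0.063128/0.039204 = 1.6103

Final: 1.6103


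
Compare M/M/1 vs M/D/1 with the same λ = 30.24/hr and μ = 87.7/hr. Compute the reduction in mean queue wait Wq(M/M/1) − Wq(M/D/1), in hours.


ρ = 30.24/87.7 = 0.3448
Wq(M/M/1) = ρ/(μ−λ) = 0.3448/57.46 = 0.006001 hr
Wq(M/D/1) = ρ/(2(μ−λ)) = 0.003000 hr
Savings = 0.006001 − 0.003000 = 0.003000 hr

Final: 0.003000 hr


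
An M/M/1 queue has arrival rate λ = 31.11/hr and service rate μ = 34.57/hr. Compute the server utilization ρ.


ρ = λ/μ = 31.11/34.57 = 0.8999

Final: 0.8999


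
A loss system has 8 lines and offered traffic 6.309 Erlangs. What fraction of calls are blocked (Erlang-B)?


B(c,a) = (a^c/c!) / Σ_{k=0}^{c} a^k/k!
a^8/8! = 62.253489
Σ terms (k=0..8): 1.00000 + 6.30900 + 19.90174 + 41.85336 + 66.01321 + 83.29547 + 87.58519 + 78.93928 + 62.25349 = 447.150741
B = 62.253489/447.150741 = 0.139223

Final: 0.139223


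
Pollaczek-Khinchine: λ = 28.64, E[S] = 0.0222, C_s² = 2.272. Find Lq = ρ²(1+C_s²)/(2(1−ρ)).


ρ = λ·E[S] = 28.64·0.0222 = 0.6358
Lq = ρ²(1+C_s²)/(2(1−ρ)) = 0.4043·(1+2.272)/(2·0.3642)
= 0.4043·3.2720/0.7284 = 1.81595

Final: 1.81595


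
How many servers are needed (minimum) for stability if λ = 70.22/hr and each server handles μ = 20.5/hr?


Stability requires cμ > λ ⇔ c > λ/μ.
λ/μ = 70.22/20.5 = 3.4254
Minimum integer c = ⌊3.4254⌋ + 1 = 4
Check: 4·20.5 = 82.00 > 70.22, while 3·20.5 = 61.50 ≤ 70.22

Final: 4 servers


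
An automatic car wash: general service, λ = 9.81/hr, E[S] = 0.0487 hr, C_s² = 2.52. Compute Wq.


ρ = λ·E[S] = 9.81·0.0487 = 0.4777
E[S²] = E[S]²(1+C_s²) = 0.0487²·(1+2.52) = 0.008348
Wq = λ·E[S²]/(2(1−ρ)) = 9.81·0.008348/(2·0.5223) = 0.07841 hr

Final: 0.07841 hr


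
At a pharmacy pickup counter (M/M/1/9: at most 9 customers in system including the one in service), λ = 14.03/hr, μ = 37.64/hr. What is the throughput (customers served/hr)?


ρ = 0.3727; P_K = (1−ρ)ρ^9/(1−ρ^10) = 0.00008712
λ_eff = λ(1 − P_K) = 14.03·(1 − 0.00008712) = 14.03·0.999913 = 14.0288 /hr

Final: 14.0288 /hr


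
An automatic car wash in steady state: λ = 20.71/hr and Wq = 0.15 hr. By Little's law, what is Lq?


Lq = λWq = 20.71·0.15 = 3.1065

Final: 3.1065


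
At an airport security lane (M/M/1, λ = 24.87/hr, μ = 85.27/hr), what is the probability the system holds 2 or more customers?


ρ = 24.87/85.27 = 0.2917
P(N ≥ n) = ρ^n = 0.2917^2 = 0.085067

Final: 0.085067


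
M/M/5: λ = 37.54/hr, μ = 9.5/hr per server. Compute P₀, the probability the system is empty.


a = λ/μ = 37.54/9.5 = 3.9516; ρ = a/c = 0.7903
Σ_{k=0}^{4} a^k/k! (terms k=0..4) = 1.00000 + 3.95158 + 7.80749 + 10.28397 + 10.15948 = 33.20251
Tail: a^5/(5!(1−ρ)) = 963.50354/(120·0.2097) = 38.29185
P₀ = 1/(33.20251 + 38.29185) = 1/71.49436 = 0.013987

Final: 0.013987


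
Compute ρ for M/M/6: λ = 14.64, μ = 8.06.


ρ = λ/(cμ) = 14.64/(6·8.06) = 14.64/48.36 = 0.3027

Final: 0.3027


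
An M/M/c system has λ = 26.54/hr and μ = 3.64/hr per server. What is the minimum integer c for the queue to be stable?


Stability requires cμ > λ ⇔ c > λ/μ.
λ/μ = 26.54/3.64 = 7.2912
Minimum integer c = ⌊7.2912⌋ + 1 = 8
Check: 8·3.64 = 29.12 > 26.54, while 7·3.64 = 25.48 ≤ 26.54

Final: 8 servers


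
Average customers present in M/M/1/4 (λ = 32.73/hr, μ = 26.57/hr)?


ρ = 32.73/26.57 = 1.2318
L = ρ[1 − (K+1)ρ^K + Kρ^(K+1)] / [(1−ρ)(1−ρ^(K+1))]
Numerator: 1.2318·(1 − 5·2.302596 + 4·2.836431) = 1.025807
Denominator: (-0.2318)·(-1.836431) = 0.425759
L = 1.025807/0.425759 = 2.4094

Final: 2.4094


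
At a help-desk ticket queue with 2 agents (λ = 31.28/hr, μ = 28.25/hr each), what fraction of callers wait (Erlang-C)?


a = λ/μ = 1.1073; ρ = a/2 = 0.5536
P₀ = 0.287309 (from M/M/c formula)
C(c,a) = [a^c/(c!(1−ρ))]·P₀ = [1.22602/(2·0.4464)]·0.287309
= 1.37331·0.287309 = 0.394566

Final: 0.394566


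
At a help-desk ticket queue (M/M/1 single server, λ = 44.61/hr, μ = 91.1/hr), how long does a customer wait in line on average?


ρ = 44.61/91.1 = 0.4897
Wq = ρ/(μ−λ) = 0.4897/(91.1 − 44.61) = 0.4897/46.49 = 0.01053 hr

Final: 0.01053 hr


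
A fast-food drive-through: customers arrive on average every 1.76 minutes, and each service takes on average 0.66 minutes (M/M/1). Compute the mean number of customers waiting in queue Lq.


λ = 60/1.76 = 34.0909 /hr
μ = 60/0.66 = 90.9091 /hr
ρ = λ/μ = 34.0909/90.9091 = 0.3750
Lq = ρ²/(1−ρ) = 0.1406/0.6250 = 0.2250

Final: 0.2250


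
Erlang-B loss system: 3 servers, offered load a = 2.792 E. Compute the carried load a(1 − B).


B(3,2.792) = 0.320526 (Erlang-B)
Carried load = a(1 − B) = 2.792·(1 − 0.320526) = 2.792·0.679474 = 1.8971 E

Final: 1.8971 Erlangs


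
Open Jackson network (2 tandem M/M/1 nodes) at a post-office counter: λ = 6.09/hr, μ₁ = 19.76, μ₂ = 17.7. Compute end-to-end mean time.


Each node sees arrival rate λ = 6.09/hr (tandem ⇒ throughput preserved).
W₁ = 1/(μ₁−λ) = 1/(19.76−6.09) = 0.07315 hr
W₂ = 1/(μ₂−λ) = 1/(17.7−6.09) = 0.08613 hr
W_total = W₁ + W₂ = 0.07315 + 0.08613 = 0.15929 hr

Final: 0.15929 hr


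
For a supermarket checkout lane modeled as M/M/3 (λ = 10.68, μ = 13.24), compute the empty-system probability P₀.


a = λ/μ = 10.68/13.24 = 0.8066; ρ = a/c = 0.2689
Σ_{k=0}^{2} a^k/k! (terms k=0..2) = 1.00000 + 0.80665 + 0.32534 = 2.13199
Tail: a^3/(3!(1−ρ)) = 0.52487/(6·0.7311) = 0.11965
P₀ = 1/(2.13199 + 0.11965) = 1/2.25164 = 0.444122

Final: 0.444122


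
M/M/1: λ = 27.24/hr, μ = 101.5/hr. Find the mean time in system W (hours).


W = 1/(μ−λ) = 1/(101.5 − 27.24) = 1/74.26 = 0.01347 hr

Final: 0.01347 hr


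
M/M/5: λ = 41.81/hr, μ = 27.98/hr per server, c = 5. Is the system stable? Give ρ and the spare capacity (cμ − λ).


Total capacity cμ = 5·27.98 = 139.90/hr
ρ = λ/(cμ) = 41.81/139.90 = 0.2989
Stable ⇔ ρ < 1: YES
Spare capacity = cμ − λ = 139.90 − 41.81 = 98.09/hr

Final: ρ = 0.2989; stable; margin = 98.09/hr


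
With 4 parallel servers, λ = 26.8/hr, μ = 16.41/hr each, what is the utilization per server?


ρ = λ/(cμ) = 26.8/(4·16.41) = 26.8/65.64 = 0.4083

Final: 0.4083


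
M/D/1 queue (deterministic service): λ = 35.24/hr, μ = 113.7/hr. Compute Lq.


ρ = 35.24/113.7 = 0.3099
M/D/1: Lq = ρ²/(2(1−ρ)) = 0.09606/(2·0.6901) = 0.06960

Final: 0.06960


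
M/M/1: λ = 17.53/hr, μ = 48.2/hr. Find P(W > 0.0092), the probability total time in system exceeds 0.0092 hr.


W ~ Exponential(μ−λ) for M/M/1.
μ − λ = 48.2 − 17.53 = 30.6700
P(W > t) = e^{−(μ−λ)t} = e^{−0.2822} = 0.754150

Final: 0.754150


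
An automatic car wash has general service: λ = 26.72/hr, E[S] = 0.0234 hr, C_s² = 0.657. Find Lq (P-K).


ρ = λ·E[S] = 26.72·0.0234 = 0.6252
Lq = ρ²(1+C_s²)/(2(1−ρ)) = 0.3909·(1+0.657)/(2·0.3748)
= 0.3909·1.6570/0.7495 = 0.86428

Final: 0.86428


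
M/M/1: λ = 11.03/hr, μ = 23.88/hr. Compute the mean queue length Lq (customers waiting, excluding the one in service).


ρ = 11.03/23.88 = 0.4619
Lq = ρ²/(1−ρ) = 0.2133/0.5381 = 0.3965

Final: 0.3965


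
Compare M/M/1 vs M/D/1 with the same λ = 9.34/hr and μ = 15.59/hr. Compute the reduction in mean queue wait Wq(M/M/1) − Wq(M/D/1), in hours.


ρ = 9.34/15.59 = 0.5991
Wq(M/M/1) = ρ/(μ−λ) = 0.5991/6.25 = 0.09586 hr
Wq(M/D/1) = ρ/(2(μ−λ)) = 0.04793 hr
Savings = 0.09586 − 0.04793 = 0.04793 hr

Final: 0.04793 hr


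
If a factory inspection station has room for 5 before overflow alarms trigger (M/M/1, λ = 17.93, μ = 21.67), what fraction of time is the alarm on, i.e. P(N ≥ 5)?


ρ = 17.93/21.67 = 0.8274
P(N ≥ n) = ρ^n = 0.8274^5 = 0.387799

Final: 0.387799


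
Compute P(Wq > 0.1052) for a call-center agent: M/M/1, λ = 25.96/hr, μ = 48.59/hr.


ρ = 25.96/48.59 = 0.5343
P(Wq > t) = ρ·e^{−(μ−λ)t} = 0.5343·e^{−2.3807}
= 0.5343·0.092488 = 0.049413

Final: 0.049413


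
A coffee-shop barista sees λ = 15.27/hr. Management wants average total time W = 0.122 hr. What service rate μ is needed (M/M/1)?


W = 1/(μ−λ) ⇒ μ − λ = 1/W = 1/0.122 = 8.1967
μ = λ + 1/W = 15.27 + 8.1967 = 23.4667 per hr

Final: 23.4667 /hr


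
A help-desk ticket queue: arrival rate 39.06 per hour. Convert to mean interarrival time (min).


Mean interarrival time = 1/λ = 1/39.06 hour = 0.02560 hour
In minutes: 0.02560 × 60 = 1.5361 min

Final: 1.5361 min


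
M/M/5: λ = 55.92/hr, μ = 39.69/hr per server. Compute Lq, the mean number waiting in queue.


a = λ/μ = 1.4089; ρ = a/5 = 0.2818
P₀ = 0.244130
Lq = P₀·a^c·ρ / (c!·(1−ρ)²) = 0.244130·5.55176·0.2818/(120·0.51583)
= 0.006170

Final: 0.006170


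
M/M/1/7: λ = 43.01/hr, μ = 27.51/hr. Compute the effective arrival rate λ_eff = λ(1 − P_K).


ρ = 1.5634; P_K = (1−ρ)ρ^7/(1−ρ^8) = 0.370768
λ_eff = λ(1 − P_K) = 43.01·(1 − 0.370768) = 43.01·0.629232 = 27.0633 /hr

Final: 27.0633 /hr


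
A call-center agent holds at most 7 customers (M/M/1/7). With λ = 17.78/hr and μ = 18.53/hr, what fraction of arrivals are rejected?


ρ = λ/μ = 17.78/18.53 = 0.9595
P_K = (1−ρ)ρ^K/(1−ρ^(K+1)) = (0.04047·0.748849)/(1 − 0.718540)
= 0.030310/0.281460 = 0.107687

Final: 0.107687


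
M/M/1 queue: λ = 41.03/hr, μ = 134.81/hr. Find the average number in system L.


ρ = λ/μ = 41.03/134.81 = 0.3044
L = ρ/(1−ρ) = 0.3044/(1 − 0.3044) = 0.3044/0.6956 = 0.4375

Final: 0.4375


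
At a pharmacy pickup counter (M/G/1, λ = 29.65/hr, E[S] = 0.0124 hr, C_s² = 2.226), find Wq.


ρ = λ·E[S] = 29.65·0.0124 = 0.3677
E[S²] = E[S]²(1+C_s²) = 0.0124²·(1+2.226) = 0.0004960
Wq = λ·E[S²]/(2(1−ρ)) = 29.65·0.0004960/(2·0.6323) = 0.01163 hr

Final: 0.01163 hr


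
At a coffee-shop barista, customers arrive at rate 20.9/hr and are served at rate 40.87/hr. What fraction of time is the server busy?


ρ = λ/μ = 20.9/40.87 = 0.5114

Final: 0.5114


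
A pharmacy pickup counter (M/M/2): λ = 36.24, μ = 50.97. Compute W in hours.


a = 0.7110; ρ = 0.3555; P₀ = 0.475467
Lq = P₀·a^c·ρ/(c!(1−ρ)²) = 0.10286
Wq = Lq/λ = 0.10286/36.24 = 0.002838 hr
W = Wq + 1/μ = 0.002838 + 0.01962 = 0.02246 hr

Final: 0.02246 hr


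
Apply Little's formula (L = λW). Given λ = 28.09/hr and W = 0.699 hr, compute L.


L = λW = 28.09·0.699 = 19.6349

Final: 19.6349


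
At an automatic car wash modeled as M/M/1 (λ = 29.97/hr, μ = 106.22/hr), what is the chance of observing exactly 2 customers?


ρ = 29.97/106.22 = 0.2822
P_n = (1−ρ)·ρ^n = (1 − 0.2822)·0.2822^2 = 0.7178·0.079609 = 0.057147

Final: 0.057147


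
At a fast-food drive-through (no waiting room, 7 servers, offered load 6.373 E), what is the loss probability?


B(c,a) = (a^c/c!) / Σ_{k=0}^{c} a^k/k!
a^7/7! = 84.718234
Σ terms (k=0..7): 1.00000 + 6.37300 + 20.30756 + 43.14004 + 68.73286 + 87.60691 + 93.05314 + 84.71823 = 404.931740
B = 84.718234/404.931740 = 0.209216

Final: 0.209216


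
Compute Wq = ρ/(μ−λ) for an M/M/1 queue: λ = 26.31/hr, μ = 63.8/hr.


ρ = 26.31/63.8 = 0.4124
Wq = ρ/(μ−λ) = 0.4124/(63.8 − 26.31) = 0.4124/37.49 = 0.01100 hr

Final: 0.01100 hr


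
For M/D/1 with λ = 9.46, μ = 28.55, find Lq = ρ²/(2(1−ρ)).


ρ = 9.46/28.55 = 0.3313
M/D/1: Lq = ρ²/(2(1−ρ)) = 0.1098/(2·0.6687) = 0.08210

Final: 0.08210


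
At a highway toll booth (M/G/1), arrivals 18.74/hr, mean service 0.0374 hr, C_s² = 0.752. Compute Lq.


ρ = λ·E[S] = 18.74·0.0374 = 0.7009
Lq = ρ²(1+C_s²)/(2(1−ρ)) = 0.4912·(1+0.752)/(2·0.2991)
= 0.4912·1.7520/0.5982 = 1.43858

Final: 1.43858


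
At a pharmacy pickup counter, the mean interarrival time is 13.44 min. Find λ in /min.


λ = 1/(interarrival time) in consistent units.
1 minute = 1 min, so λ = 1/13.44 = 0.07440 per minute

Final: 0.07440 /min


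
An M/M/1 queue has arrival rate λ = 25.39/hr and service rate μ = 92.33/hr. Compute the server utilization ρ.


ρ = λ/μ = 25.39/92.33 = 0.2750

Final: 0.2750


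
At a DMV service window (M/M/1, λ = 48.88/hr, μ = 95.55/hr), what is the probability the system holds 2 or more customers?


ρ = 48.88/95.55 = 0.5116
P(N ≥ n) = ρ^n = 0.5116^2 = 0.261698

Final: 0.261698


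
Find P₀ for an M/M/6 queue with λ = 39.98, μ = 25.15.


a = λ/μ = 39.98/25.15 = 1.5897; ρ = a/c = 0.2649
Σ_{k=0}^{5} a^k/k! (terms k=0..5) = 1.00000 + 1.58966 + 1.26351 + 0.66952 + 0.26608 + 0.08459 = 4.87337
Tail: a^6/(6!(1−ρ)) = 16.13722/(720·0.7351) = 0.03049
P₀ = 1/(4.87337 + 0.03049) = 1/4.90386 = 0.203921

Final: 0.203921


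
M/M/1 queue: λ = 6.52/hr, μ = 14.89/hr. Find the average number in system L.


ρ = λ/μ = 6.52/14.89 = 0.4379
L = ρ/(1−ρ) = 0.4379/(1 − 0.4379) = 0.4379/0.5621 = 0.7790

Final: 0.7790


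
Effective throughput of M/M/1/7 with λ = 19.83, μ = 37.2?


ρ = 0.5331; P_K = (1−ρ)ρ^7/(1−ρ^8) = 0.005749
λ_eff = λ(1 − P_K) = 19.83·(1 − 0.005749) = 19.83·0.994251 = 19.7160 /hr

Final: 19.7160 /hr


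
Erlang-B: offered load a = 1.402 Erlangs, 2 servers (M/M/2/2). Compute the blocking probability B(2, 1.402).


B(c,a) = (a^c/c!) / Σ_{k=0}^{c} a^k/k!
a^2/2! = 0.982802
Σ terms (k=0..2): 1.00000 + 1.40200 + 0.98280 = 3.384802
B = 0.982802/3.384802 = 0.290357

Final: 0.290357


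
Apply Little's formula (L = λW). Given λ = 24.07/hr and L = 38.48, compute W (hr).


W = L/λ = 38.48/24.07 = 1.5987 hr

Final: 1.5987 hr


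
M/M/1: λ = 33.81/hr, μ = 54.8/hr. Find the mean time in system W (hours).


W = 1/(μ−λ) = 1/(54.8 − 33.81) = 1/20.99 = 0.04764 hr

Final: 0.04764 hr


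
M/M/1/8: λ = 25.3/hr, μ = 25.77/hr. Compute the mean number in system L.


ρ = 25.3/25.77 = 0.9818
L = ρ[1 − (K+1)ρ^K + Kρ^(K+1)] / [(1−ρ)(1−ρ^(K+1))]
Numerator: 0.9818·(1 − 9·0.863076 + 8·0.847335) = 0.010796
Denominator: (0.01824)·(0.152665) = 0.002784
L = 0.010796/0.002784 = 3.8773

Final: 3.8773


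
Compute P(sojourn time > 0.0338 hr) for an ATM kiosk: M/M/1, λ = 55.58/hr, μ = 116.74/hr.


W ~ Exponential(μ−λ) for M/M/1.
μ − λ = 116.74 − 55.58 = 61.1600
P(W > t) = e^{−(μ−λ)t} = e^{−2.0672} = 0.126539

Final: 0.126539


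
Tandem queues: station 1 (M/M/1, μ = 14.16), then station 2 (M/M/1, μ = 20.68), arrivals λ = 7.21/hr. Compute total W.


Each node sees arrival rate λ = 7.21/hr (tandem ⇒ throughput preserved).
W₁ = 1/(μ₁−λ) = 1/(14.16−7.21) = 0.14388 hr
W₂ = 1/(μ₂−λ) = 1/(20.68−7.21) = 0.07424 hr
W_total = W₁ + W₂ = 0.14388 + 0.07424 = 0.21812 hr

Final: 0.21812 hr


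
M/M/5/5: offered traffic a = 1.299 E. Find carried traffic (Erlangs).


B(5,1.299) = 0.008427 (Erlang-B)
Carried load = a(1 − B) = 1.299·(1 − 0.008427) = 1.299·0.991573 = 1.2881 E

Final: 1.2881 Erlangs


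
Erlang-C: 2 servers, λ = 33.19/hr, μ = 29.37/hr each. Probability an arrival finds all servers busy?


a = λ/μ = 1.1301; ρ = a/2 = 0.5650
P₀ = 0.277929 (from M/M/c formula)
C(c,a) = [a^c/(c!(1−ρ))]·P₀ = [1.27705/(2·0.4350)]·0.277929
= 1.46798·0.277929 = 0.407994

Final: 0.407994


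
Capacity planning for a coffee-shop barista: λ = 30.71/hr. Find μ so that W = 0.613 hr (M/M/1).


W = 1/(μ−λ) ⇒ μ − λ = 1/W = 1/0.613 = 1.6313
μ = λ + 1/W = 30.71 + 1.6313 = 32.3413 per hr

Final: 32.3413 /hr


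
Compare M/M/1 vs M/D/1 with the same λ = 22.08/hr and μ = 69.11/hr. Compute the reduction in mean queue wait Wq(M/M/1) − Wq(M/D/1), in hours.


ρ = 22.08/69.11 = 0.3195
Wq(M/M/1) = ρ/(μ−λ) = 0.3195/47.03 = 0.006793 hr
Wq(M/D/1) = ρ/(2(μ−λ)) = 0.003397 hr
Savings = 0.006793 − 0.003397 = 0.003397 hr

Final: 0.003397 hr


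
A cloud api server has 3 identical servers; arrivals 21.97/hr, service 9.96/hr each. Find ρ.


ρ = λ/(cμ) = 21.97/(3·9.96) = 21.97/29.88 = 0.7353

Final: 0.7353


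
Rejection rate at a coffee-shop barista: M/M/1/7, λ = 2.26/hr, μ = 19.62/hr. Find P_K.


ρ = λ/μ = 2.26/19.62 = 0.1152
P_K = (1−ρ)ρ^K/(1−ρ^(K+1)) = (0.8848·0.0000002691)/(1 − 0.00000003099)
= 0.0000002381/1.000000 = 0.0000002381

Final: 0.0000002381


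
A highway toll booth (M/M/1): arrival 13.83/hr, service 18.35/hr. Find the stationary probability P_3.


ρ = 13.83/18.35 = 0.7537
P_n = (1−ρ)·ρ^n = (1 − 0.7537)·0.7537^3 = 0.2463·0.428113 = 0.105453

Final: 0.105453


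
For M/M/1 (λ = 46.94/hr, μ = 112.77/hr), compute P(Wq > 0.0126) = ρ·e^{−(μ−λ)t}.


ρ = 46.94/112.77 = 0.4162
P(Wq > t) = ρ·e^{−(μ−λ)t} = 0.4162·e^{−0.8295}
= 0.4162·0.436286 = 0.181602

Final: 0.181602


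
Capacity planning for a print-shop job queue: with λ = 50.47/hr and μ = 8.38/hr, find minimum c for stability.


Stability requires cμ > λ ⇔ c > λ/μ.
λ/μ = 50.47/8.38 = 6.0227
Minimum integer c = ⌊6.0227⌋ + 1 = 7
Check: 7·8.38 = 58.66 > 50.47, while 6·8.38 = 50.28 ≤ 50.47

Final: 7 servers


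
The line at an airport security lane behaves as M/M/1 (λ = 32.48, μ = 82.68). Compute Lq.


ρ = 32.48/82.68 = 0.3928
Lq = ρ²/(1−ρ) = 0.1543/0.6072 = 0.2542

Final: 0.2542


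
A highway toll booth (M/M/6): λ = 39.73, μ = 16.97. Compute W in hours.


a = 2.3412; ρ = 0.3902; P₀ = 0.095845
Lq = P₀·a^c·ρ/(c!(1−ρ)²) = 0.02300
Wq = Lq/λ = 0.02300/39.73 = 0.0005790 hr
W = Wq + 1/μ = 0.0005790 + 0.05893 = 0.05951 hr

Final: 0.05951 hr


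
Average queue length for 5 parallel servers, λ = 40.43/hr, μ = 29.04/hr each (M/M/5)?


a = λ/μ = 1.3922; ρ = a/5 = 0.2784
P₀ = 0.248259
Lq = P₀·a^c·ρ / (c!·(1−ρ)²) = 0.248259·5.23041·0.2784/(120·0.52064)
= 0.005787

Final: 0.005787


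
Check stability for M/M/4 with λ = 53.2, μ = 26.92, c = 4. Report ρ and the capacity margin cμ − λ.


Total capacity cμ = 4·26.92 = 107.68/hr
ρ = λ/(cμ) = 53.2/107.68 = 0.4941
Stable ⇔ ρ < 1: YES
Spare capacity = cμ − λ = 107.68 − 53.2 = 54.48/hr

Final: ρ = 0.4941; stable; margin = 54.48/hr


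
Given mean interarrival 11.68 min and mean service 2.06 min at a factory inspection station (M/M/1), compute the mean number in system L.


λ = 60/11.68 = 5.1370 /hr
μ = 60/2.06 = 29.1262 /hr
ρ = λ/μ = 5.1370/29.1262 = 0.1764
L = ρ/(1−ρ) = 0.1764/0.8236 = 0.2141

Final: 0.2141


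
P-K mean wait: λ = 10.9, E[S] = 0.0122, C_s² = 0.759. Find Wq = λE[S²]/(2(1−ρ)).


ρ = λ·E[S] = 10.9·0.0122 = 0.1330
E[S²] = E[S]²(1+C_s²) = 0.0122²·(1+0.759) = 0.0002618
Wq = λ·E[S²]/(2(1−ρ)) = 10.9·0.0002618/(2·0.8670) = 0.001646 hr

Final: 0.001646 hr


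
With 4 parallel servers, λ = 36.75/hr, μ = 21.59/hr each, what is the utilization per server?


ρ = λ/(cμ) = 36.75/(4·21.59) = 36.75/86.36 = 0.4255

Final: 0.4255


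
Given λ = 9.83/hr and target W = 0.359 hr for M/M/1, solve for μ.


W = 1/(μ−λ) ⇒ μ − λ = 1/W = 1/0.359 = 2.7855
μ = λ + 1/W = 9.83 + 2.7855 = 12.6155 per hr

Final: 12.6155 /hr


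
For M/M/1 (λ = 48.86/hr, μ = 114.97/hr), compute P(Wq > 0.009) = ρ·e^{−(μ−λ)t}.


ρ = 48.86/114.97 = 0.4250
P(Wq > t) = ρ·e^{−(μ−λ)t} = 0.4250·e^{−0.5950}
= 0.4250·0.551568 = 0.234406

Final: 0.234406


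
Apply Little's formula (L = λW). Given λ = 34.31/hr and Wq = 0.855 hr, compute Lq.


Lq = λWq = 34.31·0.855 = 29.3351

Final: 29.3351


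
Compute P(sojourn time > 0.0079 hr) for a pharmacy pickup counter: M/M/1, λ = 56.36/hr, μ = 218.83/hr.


W ~ Exponential(μ−λ) for M/M/1.
μ − λ = 218.83 − 56.36 = 162.4700
P(W > t) = e^{−(μ−λ)t} = e^{−1.2835} = 0.277062

Final: 0.277062


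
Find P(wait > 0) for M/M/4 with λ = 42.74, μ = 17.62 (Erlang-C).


a = λ/μ = 2.4257; ρ = a/4 = 0.6064
P₀ = 0.080573 (from M/M/c formula)
C(c,a) = [a^c/(c!(1−ρ))]·P₀ = [34.61899/(24·0.3936)]·0.080573
= 3.66490·0.080573 = 0.295292

Final: 0.295292


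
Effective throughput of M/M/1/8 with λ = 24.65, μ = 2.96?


ρ = 8.3277; P_K = (1−ρ)ρ^8/(1−ρ^9) = 0.879919
λ_eff = λ(1 − P_K) = 24.65·(1 − 0.879919) = 24.65·0.120081 = 2.9600 /hr

Final: 2.9600 /hr


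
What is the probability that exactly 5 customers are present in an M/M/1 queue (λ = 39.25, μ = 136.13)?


ρ = 39.25/136.13 = 0.2883
P_n = (1−ρ)·ρ^n = (1 − 0.2883)·0.2883^5 = 0.7117·0.001993 = 0.001418

Final: 0.001418


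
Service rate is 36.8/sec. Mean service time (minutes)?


Mean service time = 1/μ = 1/36.8 second = 0.02717 second
In minutes: 0.02717 × 0.0166667 = 0.0004529 min

Final: 0.0004529 min


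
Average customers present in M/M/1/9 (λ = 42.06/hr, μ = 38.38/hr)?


ρ = 42.06/38.38 = 1.0959
L = ρ[1 − (K+1)ρ^K + Kρ^(K+1)] / [(1−ρ)(1−ρ^(K+1))]
Numerator: 1.0959·(1 − 10·2.279705 + 9·2.498291) = 0.753491
Denominator: (-0.09588)·(-1.498291) = 0.143661
L = 0.753491/0.143661 = 5.2449

Final: 5.2449


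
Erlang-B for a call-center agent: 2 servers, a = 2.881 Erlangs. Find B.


B(c,a) = (a^c/c!) / Σ_{k=0}^{c} a^k/k!
a^2/2! = 4.150080
Σ terms (k=0..2): 1.00000 + 2.88100 + 4.15008 = 8.031080
B = 4.150080/8.031080 = 0.516752

Final: 0.516752


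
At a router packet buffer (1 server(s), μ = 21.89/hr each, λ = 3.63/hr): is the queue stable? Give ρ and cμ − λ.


Total capacity cμ = 1·21.89 = 21.89/hr
ρ = λ/(cμ) = 3.63/21.89 = 0.1658
Stable ⇔ ρ < 1: YES
Spare capacity = cμ − λ = 21.89 − 3.63 = 18.26/hr

Final: ρ = 0.1658; stable; margin = 18.26/hr


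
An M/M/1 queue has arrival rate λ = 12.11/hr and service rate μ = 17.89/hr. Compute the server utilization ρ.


ρ = λ/μ = 12.11/17.89 = 0.6769

Final: 0.6769


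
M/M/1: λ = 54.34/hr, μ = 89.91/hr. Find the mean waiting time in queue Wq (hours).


ρ = 54.34/89.91 = 0.6044
Wq = ρ/(μ−λ) = 0.6044/(89.91 − 54.34) = 0.6044/35.57 = 0.01699 hr

Final: 0.01699 hr


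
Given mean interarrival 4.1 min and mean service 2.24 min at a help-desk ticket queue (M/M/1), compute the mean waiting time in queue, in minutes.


λ = 60/4.1 = 14.6341 /hr
μ = 60/2.24 = 26.7857 /hr
ρ = λ/μ = 14.6341/26.7857 = 0.5463
Wq = ρ/(μ−λ) = 0.5463/(26.7857−14.6341) = 0.04496 hr
In minutes: 0.04496·60 = 2.698 min

Final: 2.698 min


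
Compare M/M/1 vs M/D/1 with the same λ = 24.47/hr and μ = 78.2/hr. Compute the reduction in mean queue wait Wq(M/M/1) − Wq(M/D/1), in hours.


ρ = 24.47/78.2 = 0.3129
Wq(M/M/1) = ρ/(μ−λ) = 0.3129/53.73 = 0.005824 hr
Wq(M/D/1) = ρ/(2(μ−λ)) = 0.002912 hr
Savings = 0.005824 − 0.002912 = 0.002912 hr

Final: 0.002912 hr


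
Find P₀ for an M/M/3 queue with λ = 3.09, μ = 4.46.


a = λ/μ = 3.09/4.46 = 0.6928; ρ = a/c = 0.2309
Σ_{k=0}^{2} a^k/k! (terms k=0..2) = 1.00000 + 0.69283 + 0.24000 = 1.93283
Tail: a^3/(3!(1−ρ)) = 0.33256/(6·0.7691) = 0.07207
P₀ = 1/(1.93283 + 0.07207) = 1/2.00490 = 0.498778

Final: 0.498778


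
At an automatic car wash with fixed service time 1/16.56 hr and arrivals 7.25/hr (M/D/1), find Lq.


ρ = 7.25/16.56 = 0.4378
M/D/1: Lq = ρ²/(2(1−ρ)) = 0.1917/(2·0.5622) = 0.17047

Final: 0.17047


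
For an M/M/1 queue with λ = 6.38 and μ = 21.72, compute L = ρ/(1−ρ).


ρ = λ/μ = 6.38/21.72 = 0.2937
L = ρ/(1−ρ) = 0.2937/(1 − 0.2937) = 0.2937/0.7063 = 0.4159

Final: 0.4159


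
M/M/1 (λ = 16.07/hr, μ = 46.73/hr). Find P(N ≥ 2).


ρ = 16.07/46.73 = 0.3439
P(N ≥ n) = ρ^n = 0.3439^2 = 0.118261

Final: 0.118261


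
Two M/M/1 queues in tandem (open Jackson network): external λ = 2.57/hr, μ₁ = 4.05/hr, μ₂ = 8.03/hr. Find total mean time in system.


Each node sees arrival rate λ = 2.57/hr (tandem ⇒ throughput preserved).
W₁ = 1/(μ₁−λ) = 1/(4.05−2.57) = 0.67568 hr
W₂ = 1/(μ₂−λ) = 1/(8.03−2.57) = 0.18315 hr
W_total = W₁ + W₂ = 0.67568 + 0.18315 = 0.85883 hr

Final: 0.85883 hr


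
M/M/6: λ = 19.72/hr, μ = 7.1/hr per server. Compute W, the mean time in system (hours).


a = 2.7775; ρ = 0.4629; P₀ = 0.061539
Lq = P₀·a^c·ρ/(c!(1−ρ)²) = 0.06297
Wq = Lq/λ = 0.06297/19.72 = 0.003193 hr
W = Wq + 1/μ = 0.003193 + 0.14085 = 0.14404 hr

Final: 0.14404 hr


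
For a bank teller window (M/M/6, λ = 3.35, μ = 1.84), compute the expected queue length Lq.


a = λ/μ = 1.8207; ρ = a/6 = 0.3034
P₀ = 0.161785
Lq = P₀·a^c·ρ / (c!·(1−ρ)²) = 0.161785·36.42184·0.3034/(720·0.48519)
= 0.005118

Final: 0.005118


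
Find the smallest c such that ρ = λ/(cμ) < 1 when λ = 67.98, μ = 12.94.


Stability requires cμ > λ ⇔ c > λ/μ.
λ/μ = 67.98/12.94 = 5.2535
Minimum integer c = ⌊5.2535⌋ + 1 = 6
Check: 6·12.94 = 77.64 > 67.98, while 5·12.94 = 64.70 ≤ 67.98

Final: 6 servers


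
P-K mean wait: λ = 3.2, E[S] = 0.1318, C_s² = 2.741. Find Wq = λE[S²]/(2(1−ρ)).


ρ = λ·E[S] = 3.2·0.1318 = 0.4218
E[S²] = E[S]²(1+C_s²) = 0.1318²·(1+2.741) = 0.064986
Wq = λ·E[S²]/(2(1−ρ)) = 3.2·0.064986/(2·0.5782) = 0.17982 hr

Final: 0.17982 hr


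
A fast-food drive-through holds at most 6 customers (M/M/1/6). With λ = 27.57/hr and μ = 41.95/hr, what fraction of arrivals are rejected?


ρ = λ/μ = 27.57/41.95 = 0.6572
P_K = (1−ρ)ρ^K/(1−ρ^(K+1)) = (0.3428·0.080580)/(1 − 0.052958)
= 0.027622/0.947042 = 0.029167

Final: 0.029167


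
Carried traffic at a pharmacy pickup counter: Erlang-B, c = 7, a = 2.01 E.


B(7,2.01) = 0.003528 (Erlang-B)
Carried load = a(1 − B) = 2.01·(1 − 0.003528) = 2.01·0.996472 = 2.0029 E

Final: 2.0029 Erlangs


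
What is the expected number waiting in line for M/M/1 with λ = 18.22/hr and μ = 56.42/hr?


ρ = 18.22/56.42 = 0.3229
Lq = ρ²/(1−ρ) = 0.1043/0.6771 = 0.1540

Final: 0.1540


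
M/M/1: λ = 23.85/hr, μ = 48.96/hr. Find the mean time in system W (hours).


W = 1/(μ−λ) = 1/(48.96 − 23.85) = 1/25.11 = 0.03982 hr

Final: 0.03982 hr


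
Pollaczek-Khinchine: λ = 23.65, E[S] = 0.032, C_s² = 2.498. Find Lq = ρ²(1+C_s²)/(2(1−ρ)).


ρ = λ·E[S] = 23.65·0.032 = 0.7568
Lq = ρ²(1+C_s²)/(2(1−ρ)) = 0.5727·(1+2.498)/(2·0.2432)
= 0.5727·3.4980/0.4864 = 4.11897

Final: 4.11897


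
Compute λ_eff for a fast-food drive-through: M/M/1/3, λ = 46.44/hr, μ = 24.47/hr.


ρ = 1.8978; P_K = (1−ρ)ρ^3/(1−ρ^4) = 0.512597
λ_eff = λ(1 − P_K) = 46.44·(1 − 0.512597) = 46.44·0.487403 = 22.6350 /hr

Final: 22.6350 /hr


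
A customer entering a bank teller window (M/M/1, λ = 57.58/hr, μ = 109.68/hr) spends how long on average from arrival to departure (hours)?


W = 1/(μ−λ) = 1/(109.68 − 57.58) = 1/52.10 = 0.01919 hr

Final: 0.01919 hr


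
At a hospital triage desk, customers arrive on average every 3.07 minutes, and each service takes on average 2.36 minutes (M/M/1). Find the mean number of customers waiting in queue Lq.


λ = 60/3.07 = 19.5440 /hr
μ = 60/2.36 = 25.4237 /hr
ρ = λ/μ = 19.5440/25.4237 = 0.7687
Lq = ρ²/(1−ρ) = 0.5909/0.2313 = 2.5552

Final: 2.5552


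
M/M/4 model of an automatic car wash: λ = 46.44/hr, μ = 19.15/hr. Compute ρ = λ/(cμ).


ρ = λ/(cμ) = 46.44/(4·19.15) = 46.44/76.60 = 0.6063

Final: 0.6063
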